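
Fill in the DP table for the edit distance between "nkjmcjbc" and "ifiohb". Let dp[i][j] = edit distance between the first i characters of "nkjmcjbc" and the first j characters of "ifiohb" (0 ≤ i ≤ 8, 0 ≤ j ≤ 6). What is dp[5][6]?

6

   ''  i  f  i  o  h  b
''  0  1  2  3  4  5  6
 n  1  1  2  3  4  5  6
 k  2  2  2  3  4  5  6
 j  3  3  3  3  4  5  6
 m  4  4  4  4  4  5  6
 c  5  5  5  5  5  5  6
 j  6  6  6  6  6  6  6
 b  7  7  7  7  7  7  6
 c  8  8  8  8  8  8  7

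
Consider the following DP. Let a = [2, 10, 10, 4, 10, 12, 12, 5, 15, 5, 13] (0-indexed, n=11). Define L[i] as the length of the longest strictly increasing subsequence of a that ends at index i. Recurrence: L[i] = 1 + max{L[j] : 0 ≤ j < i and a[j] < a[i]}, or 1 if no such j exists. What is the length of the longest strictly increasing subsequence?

   i    0    1    2    3    4    5    6    7    8    9   10
a[i]    2   10   10    4   10   12   12    5   15    5   13
L[i]    1    2    2    2    3    4    4    3    5    3    5

5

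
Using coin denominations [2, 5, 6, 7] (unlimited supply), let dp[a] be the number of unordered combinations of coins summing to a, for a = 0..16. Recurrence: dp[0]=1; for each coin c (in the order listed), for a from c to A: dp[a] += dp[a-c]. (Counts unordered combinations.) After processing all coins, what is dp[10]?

3

after  coin     0     1     2     3     4     5     6     7     8     9    10    11    12    13    14    15    16
          2     1     0     1     0     1     0     1     0     1     0     1     0     1     0     1     0     1
          5     1     0     1     0     1     1     1     1     1     1     2     1     2     1     2     2     2
          6     1     0     1     0     1     1     2     1     2     1     3     2     4     2     4     3     5
          7     1     0     1     0     1     1     2     2     2     2     3     3     5     4     6     5     7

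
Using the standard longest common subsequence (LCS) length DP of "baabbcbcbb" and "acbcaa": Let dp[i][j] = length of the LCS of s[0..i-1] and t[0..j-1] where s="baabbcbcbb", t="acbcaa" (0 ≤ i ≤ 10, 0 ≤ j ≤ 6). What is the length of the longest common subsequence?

4

   ''  a  c  b  c  a  a
''  0  0  0  0  0  0  0
 b  0  0  0  1  1  1  1
 a  0  1  1  1  1  2  2
 a  0  1  1  1  1  2  3
 b  0  1  1  2  2  2  3
 b  0  1  1  2  2  2  3
 c  0  1  2  2  3  3  3
 b  0  1  2  3  3  3  3
 c  0  1  2  3  4  4  4
 b  0  1  2  3  4  4  4
 b  0  1  2  3  4  4  4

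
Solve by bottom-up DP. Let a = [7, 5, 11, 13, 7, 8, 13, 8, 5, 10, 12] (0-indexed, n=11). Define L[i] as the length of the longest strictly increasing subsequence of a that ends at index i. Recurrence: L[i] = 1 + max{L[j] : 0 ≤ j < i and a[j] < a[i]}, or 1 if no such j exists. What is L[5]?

   i    0    1    2    3    4    5    6    7    8    9   10
a[i]    7    5   11   13    7    8   13    8    5   10   12
L[i]    1    1    2    3    2    3    4    3    1    4    5

3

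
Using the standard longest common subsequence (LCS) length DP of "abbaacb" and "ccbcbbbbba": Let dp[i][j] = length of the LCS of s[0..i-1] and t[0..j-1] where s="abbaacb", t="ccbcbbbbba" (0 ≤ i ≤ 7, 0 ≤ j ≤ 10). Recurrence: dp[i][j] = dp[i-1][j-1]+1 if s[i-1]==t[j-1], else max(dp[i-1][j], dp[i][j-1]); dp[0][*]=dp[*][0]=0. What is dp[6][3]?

1

   ''  c  c  b  c  b  b  b  b  b  a
''  0  0  0  0  0  0  0  0  0  0  0
 a  0  0  0  0  0  0  0  0  0  0  1
 b  0  0  0  1  1  1  1  1  1  1  1
 b  0  0  0  1  1  2  2  2  2  2  2
 a  0  0  0  1  1  2  2  2  2  2  3
 a  0  0  0  1  1  2  2  2  2  2  3
 c  0  1  1  1  2  2  2  2  2  2  3
 b  0  1  1  2  2  3  3  3  3  3  3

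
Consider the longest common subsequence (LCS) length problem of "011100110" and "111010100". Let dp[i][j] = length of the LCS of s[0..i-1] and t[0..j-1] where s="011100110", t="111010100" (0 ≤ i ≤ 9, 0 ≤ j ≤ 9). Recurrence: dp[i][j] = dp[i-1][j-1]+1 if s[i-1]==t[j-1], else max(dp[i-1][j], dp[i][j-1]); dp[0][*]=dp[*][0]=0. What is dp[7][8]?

6

   ''  1  1  1  0  1  0  1  0  0
''  0  0  0  0  0  0  0  0  0  0
 0  0  0  0  0  1  1  1  1  1  1
 1  0  1  1  1  1  2  2  2  2  2
 1  0  1  2  2  2  2  2  3  3  3
 1  0  1  2  3  3  3  3  3  3  3
 0  0  1  2  3  4  4  4  4  4  4
 0  0  1  2  3  4  4  5  5  5  5
 1  0  1  2  3  4  5  5  6  6  6
 1  0  1  2  3  4  5  5  6  6  6
 0  0  1  2  3  4  5  6  6  7  7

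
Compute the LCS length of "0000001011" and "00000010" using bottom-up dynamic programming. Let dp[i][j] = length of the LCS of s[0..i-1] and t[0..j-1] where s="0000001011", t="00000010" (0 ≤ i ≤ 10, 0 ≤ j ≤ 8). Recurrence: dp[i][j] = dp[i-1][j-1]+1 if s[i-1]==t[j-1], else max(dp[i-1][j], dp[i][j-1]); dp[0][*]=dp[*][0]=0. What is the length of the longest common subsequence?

8

   ''  0  0  0  0  0  0  1  0
''  0  0  0  0  0  0  0  0  0
 0  0  1  1  1  1  1  1  1  1
 0  0  1  2  2  2  2  2  2  2
 0  0  1  2  3  3  3  3  3  3
 0  0  1  2  3  4  4  4  4  4
 0  0  1  2  3  4  5  5  5  5
 0  0  1  2  3  4  5  6  6  6
 1  0  1  2  3  4  5  6  7  7
 0  0  1  2  3  4  5  6  7  8
 1  0  1  2  3  4  5  6  7  8
 1  0  1  2  3  4  5  6  7  8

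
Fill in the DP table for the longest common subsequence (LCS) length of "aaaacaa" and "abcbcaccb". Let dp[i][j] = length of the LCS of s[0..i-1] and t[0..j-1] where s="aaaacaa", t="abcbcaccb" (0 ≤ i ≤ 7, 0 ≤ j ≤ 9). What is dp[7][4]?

2

   ''  a  b  c  b  c  a  c  c  b
''  0  0  0  0  0  0  0  0  0  0
 a  0  1  1  1  1  1  1  1  1  1
 a  0  1  1  1  1  1  2  2  2  2
 a  0  1  1  1  1  1  2  2  2  2
 a  0  1  1  1  1  1  2  2  2  2
 c  0  1  1  2  2  2  2  3  3  3
 a  0  1  1  2  2  2  3  3  3  3
 a  0  1  1  2  2  2  3  3  3  3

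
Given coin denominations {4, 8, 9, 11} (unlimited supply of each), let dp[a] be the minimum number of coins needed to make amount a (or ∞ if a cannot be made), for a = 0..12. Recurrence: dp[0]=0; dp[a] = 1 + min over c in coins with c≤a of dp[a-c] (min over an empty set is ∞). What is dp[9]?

 a  0  1  2  3  4  5  6  7  8  9 10 11 12
dp  0  -  -  -  1  -  -  -  1  1  -  1  2
(- denotes ∞ / unreachable)

1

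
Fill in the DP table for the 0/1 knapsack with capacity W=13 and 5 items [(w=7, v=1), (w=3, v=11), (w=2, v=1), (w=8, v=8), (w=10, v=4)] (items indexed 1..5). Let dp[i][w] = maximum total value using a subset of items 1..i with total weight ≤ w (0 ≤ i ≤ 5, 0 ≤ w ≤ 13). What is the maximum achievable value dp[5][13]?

i\w   0   1   2   3   4   5   6   7   8   9  10  11  12  13
  0   0   0   0   0   0   0   0   0   0   0   0   0   0   0
  1   0   0   0   0   0   0   0   1   1   1   1   1   1   1
  2   0   0   0  11  11  11  11  11  11  11  12  12  12  12
  3   0   0   1  11  11  12  12  12  12  12  12  12  13  13
  4   0   0   1  11  11  12  12  12  12  12  12  19  19  20
  5   0   0   1  11  11  12  12  12  12  12  12  19  19  20

20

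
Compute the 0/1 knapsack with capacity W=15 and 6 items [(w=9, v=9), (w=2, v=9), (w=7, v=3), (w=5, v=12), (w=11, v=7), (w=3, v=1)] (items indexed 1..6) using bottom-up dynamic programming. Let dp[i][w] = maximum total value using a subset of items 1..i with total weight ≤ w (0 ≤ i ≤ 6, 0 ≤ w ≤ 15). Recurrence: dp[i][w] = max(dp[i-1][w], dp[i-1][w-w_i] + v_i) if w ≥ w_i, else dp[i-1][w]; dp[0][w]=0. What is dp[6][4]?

i\w   0   1   2   3   4   5   6   7   8   9  10  11  12  13  14  15
  0   0   0   0   0   0   0   0   0   0   0   0   0   0   0   0   0
  1   0   0   0   0   0   0   0   0   0   9   9   9   9   9   9   9
  2   0   0   9   9   9   9   9   9   9   9   9  18  18  18  18  18
  3   0   0   9   9   9   9   9   9   9  12  12  18  18  18  18  18
  4   0   0   9   9   9  12  12  21  21  21  21  21  21  21  24  24
  5   0   0   9   9   9  12  12  21  21  21  21  21  21  21  24  24
  6   0   0   9   9   9  12  12  21  21  21  22  22  22  22  24  24

9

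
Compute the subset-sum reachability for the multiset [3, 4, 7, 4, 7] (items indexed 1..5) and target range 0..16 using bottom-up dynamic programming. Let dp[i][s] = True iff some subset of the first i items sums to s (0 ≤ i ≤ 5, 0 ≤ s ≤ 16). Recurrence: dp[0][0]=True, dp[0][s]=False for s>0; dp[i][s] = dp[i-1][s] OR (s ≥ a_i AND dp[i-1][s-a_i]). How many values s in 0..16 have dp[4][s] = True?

9

i\s   0   1   2   3   4   5   6   7   8   9  10  11  12  13  14  15  16
  0   T   F   F   F   F   F   F   F   F   F   F   F   F   F   F   F   F
  1   T   F   F   T   F   F   F   F   F   F   F   F   F   F   F   F   F
  2   T   F   F   T   T   F   F   T   F   F   F   F   F   F   F   F   F
  3   T   F   F   T   T   F   F   T   F   F   T   T   F   F   T   F   F
  4   T   F   F   T   T   F   F   T   T   F   T   T   F   F   T   T   F
  5   T   F   F   T   T   F   F   T   T   F   T   T   F   F   T   T   F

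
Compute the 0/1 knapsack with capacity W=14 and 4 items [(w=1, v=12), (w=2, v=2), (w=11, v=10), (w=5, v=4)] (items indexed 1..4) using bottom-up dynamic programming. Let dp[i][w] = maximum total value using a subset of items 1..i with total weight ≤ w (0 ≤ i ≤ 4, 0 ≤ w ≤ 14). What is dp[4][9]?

18

i\w   0   1   2   3   4   5   6   7   8   9  10  11  12  13  14
  0   0   0   0   0   0   0   0   0   0   0   0   0   0   0   0
  1   0  12  12  12  12  12  12  12  12  12  12  12  12  12  12
  2   0  12  12  14  14  14  14  14  14  14  14  14  14  14  14
  3   0  12  12  14  14  14  14  14  14  14  14  14  22  22  24
  4   0  12  12  14  14  14  16  16  18  18  18  18  22  22  24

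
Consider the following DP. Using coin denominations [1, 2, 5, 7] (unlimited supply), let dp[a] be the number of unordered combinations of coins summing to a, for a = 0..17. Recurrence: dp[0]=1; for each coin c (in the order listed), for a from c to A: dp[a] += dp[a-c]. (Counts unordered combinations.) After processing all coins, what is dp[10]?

12

after  coin     0     1     2     3     4     5     6     7     8     9    10    11    12    13    14    15    16    17
          1     1     1     1     1     1     1     1     1     1     1     1     1     1     1     1     1     1     1
          2     1     1     2     2     3     3     4     4     5     5     6     6     7     7     8     8     9     9
          5     1     1     2     2     3     4     5     6     7     8    10    11    13    14    16    18    20    22
          7     1     1     2     2     3     4     5     7     8    10    12    14    17    19    23    26    30    34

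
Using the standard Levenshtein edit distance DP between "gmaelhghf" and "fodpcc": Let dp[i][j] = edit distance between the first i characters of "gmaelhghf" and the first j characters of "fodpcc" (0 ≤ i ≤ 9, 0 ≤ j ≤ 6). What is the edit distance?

   ''  f  o  d  p  c  c
''  0  1  2  3  4  5  6
 g  1  1  2  3  4  5  6
 m  2  2  2  3  4  5  6
 a  3  3  3  3  4  5  6
 e  4  4  4  4  4  5  6
 l  5  5  5  5  5  5  6
 h  6  6  6  6  6  6  6
 g  7  7  7  7  7  7  7
 h  8  8  8  8  8  8  8
 f  9  8  9  9  9  9  9

9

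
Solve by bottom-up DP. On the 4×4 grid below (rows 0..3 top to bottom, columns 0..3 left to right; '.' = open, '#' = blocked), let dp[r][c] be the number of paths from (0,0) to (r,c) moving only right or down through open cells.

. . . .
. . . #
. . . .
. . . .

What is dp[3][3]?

r\c   0   1   2   3
  0   1   1   1   1
  1   1   2   3   0
  2   1   3   6   6
  3   1   4  10  16

16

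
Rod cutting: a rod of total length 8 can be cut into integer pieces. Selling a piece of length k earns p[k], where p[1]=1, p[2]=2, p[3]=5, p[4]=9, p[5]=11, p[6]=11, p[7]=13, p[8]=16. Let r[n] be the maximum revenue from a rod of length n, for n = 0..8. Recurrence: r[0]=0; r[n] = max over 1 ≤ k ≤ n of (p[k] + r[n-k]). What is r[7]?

14

   n    0    1    2    3    4    5    6    7    8
r[n]    0    1    2    5    9   11   12   14   18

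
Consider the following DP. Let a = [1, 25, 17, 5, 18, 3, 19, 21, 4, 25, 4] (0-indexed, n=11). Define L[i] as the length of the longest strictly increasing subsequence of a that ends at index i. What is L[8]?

3

   i    0    1    2    3    4    5    6    7    8    9   10
a[i]    1   25   17    5   18    3   19   21    4   25    4
L[i]    1    2    2    2    3    2    4    5    3    6    3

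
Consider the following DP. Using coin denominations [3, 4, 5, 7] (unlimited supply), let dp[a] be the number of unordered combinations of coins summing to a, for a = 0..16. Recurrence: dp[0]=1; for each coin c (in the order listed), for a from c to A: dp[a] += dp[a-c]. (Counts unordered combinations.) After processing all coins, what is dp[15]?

6

after  coin     0     1     2     3     4     5     6     7     8     9    10    11    12    13    14    15    16
          3     1     0     0     1     0     0     1     0     0     1     0     0     1     0     0     1     0
          4     1     0     0     1     1     0     1     1     1     1     1     1     2     1     1     2     2
          5     1     0     0     1     1     1     1     1     2     2     2     2     3     3     3     4     4
          7     1     0     0     1     1     1     1     2     2     2     3     3     4     4     5     6     6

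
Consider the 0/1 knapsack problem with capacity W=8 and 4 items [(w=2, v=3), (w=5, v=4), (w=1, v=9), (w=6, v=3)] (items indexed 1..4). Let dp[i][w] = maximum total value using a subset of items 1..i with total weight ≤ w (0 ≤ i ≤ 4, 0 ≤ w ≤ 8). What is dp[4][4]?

i\w   0   1   2   3   4   5   6   7   8
  0   0   0   0   0   0   0   0   0   0
  1   0   0   3   3   3   3   3   3   3
  2   0   0   3   3   3   4   4   7   7
  3   0   9   9  12  12  12  13  13  16
  4   0   9   9  12  12  12  13  13  16

12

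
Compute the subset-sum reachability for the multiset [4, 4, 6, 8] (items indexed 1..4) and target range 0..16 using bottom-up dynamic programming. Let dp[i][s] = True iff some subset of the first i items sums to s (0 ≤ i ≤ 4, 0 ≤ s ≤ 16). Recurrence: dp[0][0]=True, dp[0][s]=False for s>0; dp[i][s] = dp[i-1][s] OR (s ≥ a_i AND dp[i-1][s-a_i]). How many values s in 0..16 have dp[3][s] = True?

i\s   0   1   2   3   4   5   6   7   8   9  10  11  12  13  14  15  16
  0   T   F   F   F   F   F   F   F   F   F   F   F   F   F   F   F   F
  1   T   F   F   F   T   F   F   F   F   F   F   F   F   F   F   F   F
  2   T   F   F   F   T   F   F   F   T   F   F   F   F   F   F   F   F
  3   T   F   F   F   T   F   T   F   T   F   T   F   F   F   T   F   F
  4   T   F   F   F   T   F   T   F   T   F   T   F   T   F   T   F   T

6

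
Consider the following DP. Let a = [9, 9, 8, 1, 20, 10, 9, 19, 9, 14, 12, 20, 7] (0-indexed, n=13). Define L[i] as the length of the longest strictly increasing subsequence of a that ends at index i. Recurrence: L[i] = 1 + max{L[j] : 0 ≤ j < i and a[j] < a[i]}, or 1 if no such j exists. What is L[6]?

   i    0    1    2    3    4    5    6    7    8    9   10   11   12
a[i]    9    9    8    1   20   10    9   19    9   14   12   20    7
L[i]    1    1    1    1    2    2    2    3    2    3    3    4    2

2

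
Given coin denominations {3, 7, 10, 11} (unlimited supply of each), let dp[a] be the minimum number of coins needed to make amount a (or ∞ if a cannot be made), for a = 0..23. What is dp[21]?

 a  0  1  2  3  4  5  6  7  8  9 10 11 12 13 14 15 16 17 18 19 20 21 22 23
dp  0  -  -  1  -  -  2  1  -  3  1  1  4  2  2  5  3  2  2  4  2  2  2  3
(- denotes ∞ / unreachable)

2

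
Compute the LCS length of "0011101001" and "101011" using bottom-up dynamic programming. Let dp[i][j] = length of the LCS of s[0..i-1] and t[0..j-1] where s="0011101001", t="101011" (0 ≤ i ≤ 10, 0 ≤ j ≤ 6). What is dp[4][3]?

   ''  1  0  1  0  1  1
''  0  0  0  0  0  0  0
 0  0  0  1  1  1  1  1
 0  0  0  1  1  2  2  2
 1  0  1  1  2  2  3  3
 1  0  1  1  2  2  3  4
 1  0  1  1  2  2  3  4
 0  0  1  2  2  3  3  4
 1  0  1  2  3  3  4  4
 0  0  1  2  3  4  4  4
 0  0  1  2  3  4  4  4
 1  0  1  2  3  4  5  5

2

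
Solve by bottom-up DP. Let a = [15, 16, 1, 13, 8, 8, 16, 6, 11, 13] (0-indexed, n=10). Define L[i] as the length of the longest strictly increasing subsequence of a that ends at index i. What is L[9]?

4

   i    0    1    2    3    4    5    6    7    8    9
a[i]   15   16    1   13    8    8   16    6   11   13
L[i]    1    2    1    2    2    2    3    2    3    4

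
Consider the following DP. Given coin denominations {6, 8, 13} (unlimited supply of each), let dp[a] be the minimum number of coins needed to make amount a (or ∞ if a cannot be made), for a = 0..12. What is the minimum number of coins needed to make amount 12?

2

 a  0  1  2  3  4  5  6  7  8  9 10 11 12
dp  0  -  -  -  -  -  1  -  1  -  -  -  2
(- denotes ∞ / unreachable)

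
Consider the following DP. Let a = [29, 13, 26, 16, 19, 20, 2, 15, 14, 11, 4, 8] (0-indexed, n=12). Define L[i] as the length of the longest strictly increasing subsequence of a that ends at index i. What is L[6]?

   i    0    1    2    3    4    5    6    7    8    9   10   11
a[i]   29   13   26   16   19   20    2   15   14   11    4    8
L[i]    1    1    2    2    3    4    1    2    2    2    2    3

1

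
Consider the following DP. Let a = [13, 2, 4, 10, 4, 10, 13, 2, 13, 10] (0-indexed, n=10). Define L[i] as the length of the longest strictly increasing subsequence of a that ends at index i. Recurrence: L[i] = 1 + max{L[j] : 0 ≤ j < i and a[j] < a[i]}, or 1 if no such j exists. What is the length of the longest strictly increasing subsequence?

4

   i    0    1    2    3    4    5    6    7    8    9
a[i]   13    2    4   10    4   10   13    2   13   10
L[i]    1    1    2    3    2    3    4    1    4    3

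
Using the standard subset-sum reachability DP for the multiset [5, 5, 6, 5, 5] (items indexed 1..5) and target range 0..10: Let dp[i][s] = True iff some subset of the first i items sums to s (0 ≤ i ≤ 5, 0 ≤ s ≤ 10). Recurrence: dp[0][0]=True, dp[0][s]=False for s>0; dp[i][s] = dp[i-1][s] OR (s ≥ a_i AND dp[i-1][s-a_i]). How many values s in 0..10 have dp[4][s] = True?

4

i\s   0   1   2   3   4   5   6   7   8   9  10
  0   T   F   F   F   F   F   F   F   F   F   F
  1   T   F   F   F   F   T   F   F   F   F   F
  2   T   F   F   F   F   T   F   F   F   F   T
  3   T   F   F   F   F   T   T   F   F   F   T
  4   T   F   F   F   F   T   T   F   F   F   T
  5   T   F   F   F   F   T   T   F   F   F   T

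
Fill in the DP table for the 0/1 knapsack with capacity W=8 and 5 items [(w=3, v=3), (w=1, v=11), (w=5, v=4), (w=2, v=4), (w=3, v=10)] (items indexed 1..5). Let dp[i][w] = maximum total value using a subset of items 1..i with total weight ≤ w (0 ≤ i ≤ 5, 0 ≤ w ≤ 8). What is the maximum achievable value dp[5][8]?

25

i\w   0   1   2   3   4   5   6   7   8
  0   0   0   0   0   0   0   0   0   0
  1   0   0   0   3   3   3   3   3   3
  2   0  11  11  11  14  14  14  14  14
  3   0  11  11  11  14  14  15  15  15
  4   0  11  11  15  15  15  18  18  19
  5   0  11  11  15  21  21  25  25  25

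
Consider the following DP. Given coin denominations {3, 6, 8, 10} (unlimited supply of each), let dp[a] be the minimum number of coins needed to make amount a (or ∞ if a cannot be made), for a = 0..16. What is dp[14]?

 a  0  1  2  3  4  5  6  7  8  9 10 11 12 13 14 15 16
dp  0  -  -  1  -  -  1  -  1  2  1  2  2  2  2  3  2
(- denotes ∞ / unreachable)

2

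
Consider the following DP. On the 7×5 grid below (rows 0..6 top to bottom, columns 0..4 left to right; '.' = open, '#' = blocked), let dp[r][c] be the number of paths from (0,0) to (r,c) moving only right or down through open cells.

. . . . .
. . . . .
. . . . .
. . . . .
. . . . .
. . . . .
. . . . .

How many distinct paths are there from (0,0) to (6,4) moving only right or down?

210

r\c   0   1   2   3   4
  0   1   1   1   1   1
  1   1   2   3   4   5
  2   1   3   6  10  15
  3   1   4  10  20  35
  4   1   5  15  35  70
  5   1   6  21  56 126
  6   1   7  28  84 210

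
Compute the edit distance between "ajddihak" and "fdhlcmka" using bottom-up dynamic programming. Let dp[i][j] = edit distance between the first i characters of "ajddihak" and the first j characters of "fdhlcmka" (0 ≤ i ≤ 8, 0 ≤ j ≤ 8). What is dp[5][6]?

   ''  f  d  h  l  c  m  k  a
''  0  1  2  3  4  5  6  7  8
 a  1  1  2  3  4  5  6  7  7
 j  2  2  2  3  4  5  6  7  8
 d  3  3  2  3  4  5  6  7  8
 d  4  4  3  3  4  5  6  7  8
 i  5  5  4  4  4  5  6  7  8
 h  6  6  5  4  5  5  6  7  8
 a  7  7  6  5  5  6  6  7  7
 k  8  8  7  6  6  6  7  6  7

6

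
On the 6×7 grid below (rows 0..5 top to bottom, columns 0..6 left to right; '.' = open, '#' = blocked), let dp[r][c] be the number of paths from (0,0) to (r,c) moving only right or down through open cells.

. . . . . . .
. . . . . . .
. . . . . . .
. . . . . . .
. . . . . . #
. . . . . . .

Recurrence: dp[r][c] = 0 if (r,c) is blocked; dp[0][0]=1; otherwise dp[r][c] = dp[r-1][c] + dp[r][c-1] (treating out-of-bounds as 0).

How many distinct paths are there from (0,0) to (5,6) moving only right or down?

252

r\c   0   1   2   3   4   5   6
  0   1   1   1   1   1   1   1
  1   1   2   3   4   5   6   7
  2   1   3   6  10  15  21  28
  3   1   4  10  20  35  56  84
  4   1   5  15  35  70 126   0
  5   1   6  21  56 126 252 252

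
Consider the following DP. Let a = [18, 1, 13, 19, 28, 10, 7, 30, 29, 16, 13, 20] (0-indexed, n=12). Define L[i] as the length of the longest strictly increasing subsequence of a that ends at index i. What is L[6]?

2

   i    0    1    2    3    4    5    6    7    8    9   10   11
a[i]   18    1   13   19   28   10    7   30   29   16   13   20
L[i]    1    1    2    3    4    2    2    5    5    3    3    4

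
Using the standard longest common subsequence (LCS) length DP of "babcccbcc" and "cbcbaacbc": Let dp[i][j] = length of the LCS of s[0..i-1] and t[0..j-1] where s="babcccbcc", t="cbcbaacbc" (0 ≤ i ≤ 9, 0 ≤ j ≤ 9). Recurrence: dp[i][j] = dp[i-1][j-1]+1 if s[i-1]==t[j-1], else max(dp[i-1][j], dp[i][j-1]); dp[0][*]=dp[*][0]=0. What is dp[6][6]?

2

   ''  c  b  c  b  a  a  c  b  c
''  0  0  0  0  0  0  0  0  0  0
 b  0  0  1  1  1  1  1  1  1  1
 a  0  0  1  1  1  2  2  2  2  2
 b  0  0  1  1  2  2  2  2  3  3
 c  0  1  1  2  2  2  2  3  3  4
 c  0  1  1  2  2  2  2  3  3  4
 c  0  1  1  2  2  2  2  3  3  4
 b  0  1  2  2  3  3  3  3  4  4
 c  0  1  2  3  3  3  3  4  4  5
 c  0  1  2  3  3  3  3  4  4  5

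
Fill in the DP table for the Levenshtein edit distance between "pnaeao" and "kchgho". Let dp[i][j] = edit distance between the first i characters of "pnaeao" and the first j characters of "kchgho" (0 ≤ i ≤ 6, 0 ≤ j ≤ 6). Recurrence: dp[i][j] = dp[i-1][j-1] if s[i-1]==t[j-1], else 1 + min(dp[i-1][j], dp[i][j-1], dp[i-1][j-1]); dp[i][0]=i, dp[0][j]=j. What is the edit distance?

5

   ''  k  c  h  g  h  o
''  0  1  2  3  4  5  6
 p  1  1  2  3  4  5  6
 n  2  2  2  3  4  5  6
 a  3  3  3  3  4  5  6
 e  4  4  4  4  4  5  6
 a  5  5  5  5  5  5  6
 o  6  6  6  6  6  6  5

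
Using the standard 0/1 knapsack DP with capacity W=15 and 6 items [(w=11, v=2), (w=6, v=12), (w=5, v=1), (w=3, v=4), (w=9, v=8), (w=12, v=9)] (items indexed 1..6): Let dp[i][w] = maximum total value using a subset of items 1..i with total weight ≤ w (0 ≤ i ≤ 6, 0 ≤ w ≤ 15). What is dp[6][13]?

16

i\w   0   1   2   3   4   5   6   7   8   9  10  11  12  13  14  15
  0   0   0   0   0   0   0   0   0   0   0   0   0   0   0   0   0
  1   0   0   0   0   0   0   0   0   0   0   0   2   2   2   2   2
  2   0   0   0   0   0   0  12  12  12  12  12  12  12  12  12  12
  3   0   0   0   0   0   1  12  12  12  12  12  13  13  13  13  13
  4   0   0   0   4   4   4  12  12  12  16  16  16  16  16  17  17
  5   0   0   0   4   4   4  12  12  12  16  16  16  16  16  17  20
  6   0   0   0   4   4   4  12  12  12  16  16  16  16  16  17  20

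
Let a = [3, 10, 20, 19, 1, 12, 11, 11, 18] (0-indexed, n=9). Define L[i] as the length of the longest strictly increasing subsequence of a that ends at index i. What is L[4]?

   i    0    1    2    3    4    5    6    7    8
a[i]    3   10   20   19    1   12   11   11   18
L[i]    1    2    3    3    1    3    3    3    4

1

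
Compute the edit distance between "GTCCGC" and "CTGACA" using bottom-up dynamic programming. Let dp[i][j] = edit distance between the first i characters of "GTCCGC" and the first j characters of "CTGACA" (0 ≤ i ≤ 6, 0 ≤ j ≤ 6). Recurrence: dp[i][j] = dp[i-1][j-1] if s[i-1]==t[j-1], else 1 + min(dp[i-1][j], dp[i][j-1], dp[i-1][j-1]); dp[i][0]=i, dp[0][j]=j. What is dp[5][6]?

   ''  C  T  G  A  C  A
''  0  1  2  3  4  5  6
 G  1  1  2  2  3  4  5
 T  2  2  1  2  3  4  5
 C  3  2  2  2  3  3  4
 C  4  3  3  3  3  3  4
 G  5  4  4  3  4  4  4
 C  6  5  5  4  4  4  5

4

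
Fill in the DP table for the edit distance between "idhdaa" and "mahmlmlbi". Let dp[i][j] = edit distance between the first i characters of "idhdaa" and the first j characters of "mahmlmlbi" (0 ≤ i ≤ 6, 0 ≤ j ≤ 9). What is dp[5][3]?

4

   ''  m  a  h  m  l  m  l  b  i
''  0  1  2  3  4  5  6  7  8  9
 i  1  1  2  3  4  5  6  7  8  8
 d  2  2  2  3  4  5  6  7  8  9
 h  3  3  3  2  3  4  5  6  7  8
 d  4  4  4  3  3  4  5  6  7  8
 a  5  5  4  4  4  4  5  6  7  8
 a  6  6  5  5  5  5  5  6  7  8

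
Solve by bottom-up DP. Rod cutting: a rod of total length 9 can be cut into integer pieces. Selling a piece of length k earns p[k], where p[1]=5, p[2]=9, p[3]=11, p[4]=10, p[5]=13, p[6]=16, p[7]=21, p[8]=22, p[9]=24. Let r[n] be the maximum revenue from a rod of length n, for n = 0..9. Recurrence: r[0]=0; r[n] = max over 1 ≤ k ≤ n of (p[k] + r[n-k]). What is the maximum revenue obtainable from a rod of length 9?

   n    0    1    2    3    4    5    6    7    8    9
r[n]    0    5   10   15   20   25   30   35   40   45

45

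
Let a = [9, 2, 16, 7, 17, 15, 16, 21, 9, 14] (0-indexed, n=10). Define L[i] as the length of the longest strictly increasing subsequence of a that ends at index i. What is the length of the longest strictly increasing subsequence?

5

   i    0    1    2    3    4    5    6    7    8    9
a[i]    9    2   16    7   17   15   16   21    9   14
L[i]    1    1    2    2    3    3    4    5    3    4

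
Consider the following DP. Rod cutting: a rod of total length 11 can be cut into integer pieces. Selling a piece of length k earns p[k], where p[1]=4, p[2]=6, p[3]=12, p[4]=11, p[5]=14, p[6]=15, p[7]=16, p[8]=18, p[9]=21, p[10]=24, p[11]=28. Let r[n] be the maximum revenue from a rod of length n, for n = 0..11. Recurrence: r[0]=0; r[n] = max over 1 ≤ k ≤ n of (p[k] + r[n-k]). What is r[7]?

28

   n    0    1    2    3    4    5    6    7    8    9   10   11
r[n]    0    4    8   12   16   20   24   28   32   36   40   44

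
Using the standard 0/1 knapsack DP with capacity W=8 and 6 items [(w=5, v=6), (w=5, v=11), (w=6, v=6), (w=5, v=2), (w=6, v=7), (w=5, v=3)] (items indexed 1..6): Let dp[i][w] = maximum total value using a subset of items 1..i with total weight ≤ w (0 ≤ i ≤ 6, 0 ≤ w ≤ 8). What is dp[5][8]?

11

i\w   0   1   2   3   4   5   6   7   8
  0   0   0   0   0   0   0   0   0   0
  1   0   0   0   0   0   6   6   6   6
  2   0   0   0   0   0  11  11  11  11
  3   0   0   0   0   0  11  11  11  11
  4   0   0   0   0   0  11  11  11  11
  5   0   0   0   0   0  11  11  11  11
  6   0   0   0   0   0  11  11  11  11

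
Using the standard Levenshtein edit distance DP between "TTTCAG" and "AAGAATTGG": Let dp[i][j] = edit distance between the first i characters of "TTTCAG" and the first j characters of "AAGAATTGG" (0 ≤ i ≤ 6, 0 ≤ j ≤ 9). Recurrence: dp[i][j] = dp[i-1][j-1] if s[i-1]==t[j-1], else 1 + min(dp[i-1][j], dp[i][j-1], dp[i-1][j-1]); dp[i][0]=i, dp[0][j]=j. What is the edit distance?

   ''  A  A  G  A  A  T  T  G  G
''  0  1  2  3  4  5  6  7  8  9
 T  1  1  2  3  4  5  5  6  7  8
 T  2  2  2  3  4  5  5  5  6  7
 T  3  3  3  3  4  5  5  5  6  7
 C  4  4  4  4  4  5  6  6  6  7
 A  5  4  4  5  4  4  5  6  7  7
 G  6  5  5  4  5  5  5  6  6  7

7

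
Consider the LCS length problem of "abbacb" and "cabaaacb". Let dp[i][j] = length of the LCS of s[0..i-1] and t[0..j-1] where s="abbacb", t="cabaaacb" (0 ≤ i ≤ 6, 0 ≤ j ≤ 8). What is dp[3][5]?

2

   ''  c  a  b  a  a  a  c  b
''  0  0  0  0  0  0  0  0  0
 a  0  0  1  1  1  1  1  1  1
 b  0  0  1  2  2  2  2  2  2
 b  0  0  1  2  2  2  2  2  3
 a  0  0  1  2  3  3  3  3  3
 c  0  1  1  2  3  3  3  4  4
 b  0  1  1  2  3  3  3  4  5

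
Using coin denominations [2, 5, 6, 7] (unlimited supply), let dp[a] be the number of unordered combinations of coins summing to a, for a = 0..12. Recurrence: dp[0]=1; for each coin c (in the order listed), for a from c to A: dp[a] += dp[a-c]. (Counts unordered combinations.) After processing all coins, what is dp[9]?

after  coin     0     1     2     3     4     5     6     7     8     9    10    11    12
          2     1     0     1     0     1     0     1     0     1     0     1     0     1
          5     1     0     1     0     1     1     1     1     1     1     2     1     2
          6     1     0     1     0     1     1     2     1     2     1     3     2     4
          7     1     0     1     0     1     1     2     2     2     2     3     3     5

2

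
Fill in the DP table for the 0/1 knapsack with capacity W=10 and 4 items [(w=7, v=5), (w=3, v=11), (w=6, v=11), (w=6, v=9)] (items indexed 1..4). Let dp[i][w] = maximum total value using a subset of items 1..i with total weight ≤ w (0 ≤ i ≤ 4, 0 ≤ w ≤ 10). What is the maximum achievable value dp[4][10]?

22

i\w   0   1   2   3   4   5   6   7   8   9  10
  0   0   0   0   0   0   0   0   0   0   0   0
  1   0   0   0   0   0   0   0   5   5   5   5
  2   0   0   0  11  11  11  11  11  11  11  16
  3   0   0   0  11  11  11  11  11  11  22  22
  4   0   0   0  11  11  11  11  11  11  22  22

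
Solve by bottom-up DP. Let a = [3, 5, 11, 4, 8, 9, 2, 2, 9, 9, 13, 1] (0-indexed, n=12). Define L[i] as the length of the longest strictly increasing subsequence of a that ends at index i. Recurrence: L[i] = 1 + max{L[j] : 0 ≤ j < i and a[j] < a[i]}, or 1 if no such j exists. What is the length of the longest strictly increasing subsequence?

5

   i    0    1    2    3    4    5    6    7    8    9   10   11
a[i]    3    5   11    4    8    9    2    2    9    9   13    1
L[i]    1    2    3    2    3    4    1    1    4    4    5    1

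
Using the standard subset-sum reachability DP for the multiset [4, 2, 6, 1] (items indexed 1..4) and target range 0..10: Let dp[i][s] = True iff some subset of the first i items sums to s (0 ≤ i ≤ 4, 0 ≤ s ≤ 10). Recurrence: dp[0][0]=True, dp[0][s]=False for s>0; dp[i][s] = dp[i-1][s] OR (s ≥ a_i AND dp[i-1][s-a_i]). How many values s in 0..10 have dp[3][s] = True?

i\s   0   1   2   3   4   5   6   7   8   9  10
  0   T   F   F   F   F   F   F   F   F   F   F
  1   T   F   F   F   T   F   F   F   F   F   F
  2   T   F   T   F   T   F   T   F   F   F   F
  3   T   F   T   F   T   F   T   F   T   F   T
  4   T   T   T   T   T   T   T   T   T   T   T

6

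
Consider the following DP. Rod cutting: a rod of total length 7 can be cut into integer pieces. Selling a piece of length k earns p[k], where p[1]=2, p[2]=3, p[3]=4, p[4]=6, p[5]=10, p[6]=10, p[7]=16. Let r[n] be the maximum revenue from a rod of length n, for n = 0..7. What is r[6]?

   n    0    1    2    3    4    5    6    7
r[n]    0    2    4    6    8   10   12   16

12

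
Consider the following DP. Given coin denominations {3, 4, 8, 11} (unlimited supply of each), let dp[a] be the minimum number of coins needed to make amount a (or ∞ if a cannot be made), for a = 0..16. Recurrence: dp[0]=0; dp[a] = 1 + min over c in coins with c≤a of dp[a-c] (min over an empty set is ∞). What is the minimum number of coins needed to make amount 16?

2

 a  0  1  2  3  4  5  6  7  8  9 10 11 12 13 14 15 16
dp  0  -  -  1  1  -  2  2  1  3  3  1  2  4  2  2  2
(- denotes ∞ / unreachable)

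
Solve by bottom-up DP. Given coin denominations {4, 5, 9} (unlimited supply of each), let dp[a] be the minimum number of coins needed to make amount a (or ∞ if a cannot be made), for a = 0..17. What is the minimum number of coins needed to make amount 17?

 a  0  1  2  3  4  5  6  7  8  9 10 11 12 13 14 15 16 17
dp  0  -  -  -  1  1  -  -  2  1  2  -  3  2  2  3  4  3
(- denotes ∞ / unreachable)

3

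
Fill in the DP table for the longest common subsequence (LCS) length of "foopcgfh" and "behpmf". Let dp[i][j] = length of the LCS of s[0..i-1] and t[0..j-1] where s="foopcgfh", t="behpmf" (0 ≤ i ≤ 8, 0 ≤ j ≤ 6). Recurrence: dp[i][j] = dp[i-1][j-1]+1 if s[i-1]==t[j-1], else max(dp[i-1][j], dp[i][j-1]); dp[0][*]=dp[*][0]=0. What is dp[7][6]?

2

   ''  b  e  h  p  m  f
''  0  0  0  0  0  0  0
 f  0  0  0  0  0  0  1
 o  0  0  0  0  0  0  1
 o  0  0  0  0  0  0  1
 p  0  0  0  0  1  1  1
 c  0  0  0  0  1  1  1
 g  0  0  0  0  1  1  1
 f  0  0  0  0  1  1  2
 h  0  0  0  1  1  1  2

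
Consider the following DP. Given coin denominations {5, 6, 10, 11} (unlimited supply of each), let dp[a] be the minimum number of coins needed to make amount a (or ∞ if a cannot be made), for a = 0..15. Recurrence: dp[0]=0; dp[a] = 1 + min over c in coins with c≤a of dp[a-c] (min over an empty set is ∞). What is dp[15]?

2

 a  0  1  2  3  4  5  6  7  8  9 10 11 12 13 14 15
dp  0  -  -  -  -  1  1  -  -  -  1  1  2  -  -  2
(- denotes ∞ / unreachable)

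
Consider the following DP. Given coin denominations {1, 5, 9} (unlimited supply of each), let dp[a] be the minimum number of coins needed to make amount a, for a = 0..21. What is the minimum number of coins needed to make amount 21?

 a  0  1  2  3  4  5  6  7  8  9 10 11 12 13 14 15 16 17 18 19 20 21
dp  0  1  2  3  4  1  2  3  4  1  2  3  4  5  2  3  4  5  2  3  4  5

5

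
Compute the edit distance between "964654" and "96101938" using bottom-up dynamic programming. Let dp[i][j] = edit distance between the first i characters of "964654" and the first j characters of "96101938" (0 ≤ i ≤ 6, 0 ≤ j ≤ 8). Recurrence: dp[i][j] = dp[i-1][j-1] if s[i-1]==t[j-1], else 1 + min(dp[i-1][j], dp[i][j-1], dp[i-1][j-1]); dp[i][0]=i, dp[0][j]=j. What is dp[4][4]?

2

   ''  9  6  1  0  1  9  3  8
''  0  1  2  3  4  5  6  7  8
 9  1  0  1  2  3  4  5  6  7
 6  2  1  0  1  2  3  4  5  6
 4  3  2  1  1  2  3  4  5  6
 6  4  3  2  2  2  3  4  5  6
 5  5  4  3  3  3  3  4  5  6
 4  6  5  4  4  4  4  4  5  6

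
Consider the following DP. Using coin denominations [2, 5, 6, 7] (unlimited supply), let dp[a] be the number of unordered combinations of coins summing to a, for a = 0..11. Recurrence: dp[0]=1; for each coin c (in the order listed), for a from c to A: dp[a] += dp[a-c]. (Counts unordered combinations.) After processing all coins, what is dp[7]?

after  coin     0     1     2     3     4     5     6     7     8     9    10    11
          2     1     0     1     0     1     0     1     0     1     0     1     0
          5     1     0     1     0     1     1     1     1     1     1     2     1
          6     1     0     1     0     1     1     2     1     2     1     3     2
          7     1     0     1     0     1     1     2     2     2     2     3     3

2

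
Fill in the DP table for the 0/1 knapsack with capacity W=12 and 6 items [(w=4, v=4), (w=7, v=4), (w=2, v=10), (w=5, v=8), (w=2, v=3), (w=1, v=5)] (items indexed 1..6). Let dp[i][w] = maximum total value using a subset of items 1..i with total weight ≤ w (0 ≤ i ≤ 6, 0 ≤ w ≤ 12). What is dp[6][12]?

27

i\w   0   1   2   3   4   5   6   7   8   9  10  11  12
  0   0   0   0   0   0   0   0   0   0   0   0   0   0
  1   0   0   0   0   4   4   4   4   4   4   4   4   4
  2   0   0   0   0   4   4   4   4   4   4   4   8   8
  3   0   0  10  10  10  10  14  14  14  14  14  14  14
  4   0   0  10  10  10  10  14  18  18  18  18  22  22
  5   0   0  10  10  13  13  14  18  18  21  21  22  22
  6   0   5  10  15  15  18  18  19  23  23  26  26  27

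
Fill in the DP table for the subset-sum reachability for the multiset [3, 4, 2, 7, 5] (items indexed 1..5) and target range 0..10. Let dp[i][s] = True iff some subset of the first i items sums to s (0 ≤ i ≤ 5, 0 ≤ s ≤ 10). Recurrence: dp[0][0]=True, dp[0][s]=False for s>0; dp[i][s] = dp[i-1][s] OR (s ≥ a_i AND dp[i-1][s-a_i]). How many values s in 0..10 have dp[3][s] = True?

i\s   0   1   2   3   4   5   6   7   8   9  10
  0   T   F   F   F   F   F   F   F   F   F   F
  1   T   F   F   T   F   F   F   F   F   F   F
  2   T   F   F   T   T   F   F   T   F   F   F
  3   T   F   T   T   T   T   T   T   F   T   F
  4   T   F   T   T   T   T   T   T   F   T   T
  5   T   F   T   T   T   T   T   T   T   T   T

8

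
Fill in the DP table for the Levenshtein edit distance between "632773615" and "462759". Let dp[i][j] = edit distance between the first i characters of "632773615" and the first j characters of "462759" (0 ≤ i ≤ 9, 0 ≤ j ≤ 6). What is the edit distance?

   ''  4  6  2  7  5  9
''  0  1  2  3  4  5  6
 6  1  1  1  2  3  4  5
 3  2  2  2  2  3  4  5
 2  3  3  3  2  3  4  5
 7  4  4  4  3  2  3  4
 7  5  5  5  4  3  3  4
 3  6  6  6  5  4  4  4
 6  7  7  6  6  5  5  5
 1  8  8  7  7  6  6  6
 5  9  9  8  8  7  6  7

7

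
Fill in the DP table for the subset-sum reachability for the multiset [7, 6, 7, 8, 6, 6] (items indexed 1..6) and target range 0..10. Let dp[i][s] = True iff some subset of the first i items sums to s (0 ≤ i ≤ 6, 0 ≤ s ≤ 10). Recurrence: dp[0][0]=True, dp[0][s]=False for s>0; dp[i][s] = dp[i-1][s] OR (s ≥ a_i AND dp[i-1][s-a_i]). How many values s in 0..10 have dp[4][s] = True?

i\s   0   1   2   3   4   5   6   7   8   9  10
  0   T   F   F   F   F   F   F   F   F   F   F
  1   T   F   F   F   F   F   F   T   F   F   F
  2   T   F   F   F   F   F   T   T   F   F   F
  3   T   F   F   F   F   F   T   T   F   F   F
  4   T   F   F   F   F   F   T   T   T   F   F
  5   T   F   F   F   F   F   T   T   T   F   F
  6   T   F   F   F   F   F   T   T   T   F   F

4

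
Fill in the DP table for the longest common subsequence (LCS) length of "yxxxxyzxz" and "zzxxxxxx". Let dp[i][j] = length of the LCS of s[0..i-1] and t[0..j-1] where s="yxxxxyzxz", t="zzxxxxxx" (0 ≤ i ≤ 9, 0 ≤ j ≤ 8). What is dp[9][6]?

   ''  z  z  x  x  x  x  x  x
''  0  0  0  0  0  0  0  0  0
 y  0  0  0  0  0  0  0  0  0
 x  0  0  0  1  1  1  1  1  1
 x  0  0  0  1  2  2  2  2  2
 x  0  0  0  1  2  3  3  3  3
 x  0  0  0  1  2  3  4  4  4
 y  0  0  0  1  2  3  4  4  4
 z  0  1  1  1  2  3  4  4  4
 x  0  1  1  2  2  3  4  5  5
 z  0  1  2  2  2  3  4  5  5

4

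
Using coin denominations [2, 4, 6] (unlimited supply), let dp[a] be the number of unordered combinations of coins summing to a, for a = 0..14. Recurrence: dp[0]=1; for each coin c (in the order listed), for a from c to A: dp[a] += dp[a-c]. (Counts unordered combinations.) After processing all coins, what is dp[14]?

8

after  coin     0     1     2     3     4     5     6     7     8     9    10    11    12    13    14
          2     1     0     1     0     1     0     1     0     1     0     1     0     1     0     1
          4     1     0     1     0     2     0     2     0     3     0     3     0     4     0     4
          6     1     0     1     0     2     0     3     0     4     0     5     0     7     0     8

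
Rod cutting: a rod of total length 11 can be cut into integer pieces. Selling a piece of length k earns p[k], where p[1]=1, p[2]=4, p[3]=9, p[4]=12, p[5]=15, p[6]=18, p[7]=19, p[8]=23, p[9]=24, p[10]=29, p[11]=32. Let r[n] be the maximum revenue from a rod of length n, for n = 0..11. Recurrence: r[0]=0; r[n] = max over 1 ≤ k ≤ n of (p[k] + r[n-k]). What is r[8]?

24

   n    0    1    2    3    4    5    6    7    8    9   10   11
r[n]    0    1    4    9   12   15   18   21   24   27   30   33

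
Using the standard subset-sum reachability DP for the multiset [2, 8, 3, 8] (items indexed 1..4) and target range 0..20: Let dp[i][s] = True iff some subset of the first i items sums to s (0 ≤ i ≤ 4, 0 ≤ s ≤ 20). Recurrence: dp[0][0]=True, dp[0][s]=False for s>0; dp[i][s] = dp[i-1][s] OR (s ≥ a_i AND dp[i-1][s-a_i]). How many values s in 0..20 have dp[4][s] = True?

i\s   0   1   2   3   4   5   6   7   8   9  10  11  12  13  14  15  16  17  18  19  20
  0   T   F   F   F   F   F   F   F   F   F   F   F   F   F   F   F   F   F   F   F   F
  1   T   F   T   F   F   F   F   F   F   F   F   F   F   F   F   F   F   F   F   F   F
  2   T   F   T   F   F   F   F   F   T   F   T   F   F   F   F   F   F   F   F   F   F
  3   T   F   T   T   F   T   F   F   T   F   T   T   F   T   F   F   F   F   F   F   F
  4   T   F   T   T   F   T   F   F   T   F   T   T   F   T   F   F   T   F   T   T   F

11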